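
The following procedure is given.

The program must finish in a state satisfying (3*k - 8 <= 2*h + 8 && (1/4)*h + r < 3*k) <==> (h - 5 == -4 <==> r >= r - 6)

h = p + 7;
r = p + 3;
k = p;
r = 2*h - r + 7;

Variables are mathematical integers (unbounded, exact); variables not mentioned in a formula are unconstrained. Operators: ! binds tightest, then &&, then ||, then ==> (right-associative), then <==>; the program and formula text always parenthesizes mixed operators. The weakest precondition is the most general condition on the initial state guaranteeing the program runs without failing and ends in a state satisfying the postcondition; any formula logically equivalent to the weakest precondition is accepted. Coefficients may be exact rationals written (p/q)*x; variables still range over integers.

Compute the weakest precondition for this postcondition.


Working backward. After the program, the postcondition (3*k - 8 <= 2*h + 8 && (1/4)*h + r < 3*k) <==> (h - 5 == -4 <==> r >= r - 6) must hold; in canonical form it is (3*k <= 2*h + 16 && (1/4)*h + r < 3*k) <==> h == 1.
Before r := 2*h - r + 7: (3*k <= 2*h + 16 && (9/4)*h < 3*k + r - 7) <==> h == 1
Before k := p: (3*p <= 2*h + 16 && (9/4)*h < 3*p + r - 7) <==> h == 1
Before r := p + 3: (3*p <= 2*h + 16 && (9/4)*h < 4*p - 4) <==> h == 1
Before h := p + 7: (p <= 30 && (7/4)*p > 79/4) <==> p == -6
Answer: WP = (p <= 30 && (7/4)*p > 79/4) <==> p == -6


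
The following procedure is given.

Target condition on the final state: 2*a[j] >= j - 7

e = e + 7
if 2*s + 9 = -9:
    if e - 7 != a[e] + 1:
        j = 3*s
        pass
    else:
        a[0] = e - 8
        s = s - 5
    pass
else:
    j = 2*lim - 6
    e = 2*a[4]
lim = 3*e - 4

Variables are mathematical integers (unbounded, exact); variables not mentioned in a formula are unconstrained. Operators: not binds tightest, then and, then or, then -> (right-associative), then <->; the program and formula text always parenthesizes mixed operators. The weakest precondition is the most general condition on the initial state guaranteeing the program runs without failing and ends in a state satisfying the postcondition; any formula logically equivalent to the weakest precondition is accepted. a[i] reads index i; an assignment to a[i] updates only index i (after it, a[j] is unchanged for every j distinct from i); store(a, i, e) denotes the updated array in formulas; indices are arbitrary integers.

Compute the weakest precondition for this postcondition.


Working backward. After the program, 2*a[j] >= j - 7 must hold.
Before lim := 3*e - 4: 2*a[j] >= j - 7
Then branch requires (e != a[e] + 8 -> 2*a[3*s] >= 3*s - 7) and ((not (e != a[e] + 8)) -> 2*store(a, 0, e - 8)[j] >= j - 7); else branch requires 2*a[2*lim - 6] >= 2*lim - 13.
Before the if: (2*s = -18 -> ((e != a[e] + 8 -> 2*a[3*s] >= 3*s - 7) and ((not (e != a[e] + 8)) -> 2*store(a, 0, e - 8)[j] >= j - 7))) and ((not (2*s = -18)) -> 2*a[2*lim - 6] >= 2*lim - 13)
Before e := e + 7: (2*s = -18 -> ((e != a[e + 7] + 1 -> 2*a[3*s] >= 3*s - 7) and ((not (e != a[e + 7] + 1)) -> 2*store(a, 0, e - 1)[j] >= j - 7))) and ((not (2*s = -18)) -> 2*a[2*lim - 6] >= 2*lim - 13)
Answer: WP = (2*s = -18 -> ((e != a[e + 7] + 1 -> 2*a[3*s] >= 3*s - 7) and ((not (e != a[e + 7] + 1)) -> 2*store(a, 0, e - 1)[j] >= j - 7))) and ((not (2*s = -18)) -> 2*a[2*lim - 6] >= 2*lim - 13)


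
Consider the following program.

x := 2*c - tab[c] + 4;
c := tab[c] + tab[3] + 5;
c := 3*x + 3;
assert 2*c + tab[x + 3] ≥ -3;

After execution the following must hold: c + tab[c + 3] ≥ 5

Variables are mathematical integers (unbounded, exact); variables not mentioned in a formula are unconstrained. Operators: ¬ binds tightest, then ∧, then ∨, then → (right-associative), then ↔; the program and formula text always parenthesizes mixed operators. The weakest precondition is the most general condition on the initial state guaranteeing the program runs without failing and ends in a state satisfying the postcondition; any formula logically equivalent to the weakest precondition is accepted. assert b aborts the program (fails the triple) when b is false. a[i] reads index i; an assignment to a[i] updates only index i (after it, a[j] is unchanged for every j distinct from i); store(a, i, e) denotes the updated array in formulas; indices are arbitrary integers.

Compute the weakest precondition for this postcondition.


Working backward. After the program, the postcondition c + tab[c + 3] ≥ 5 must hold; in canonical form it is tab[c + 3] + c ≥ 5.
Before assert 2*c + tab[x + 3] ≥ -3: tab[x + 3] + 2*c ≥ -3 ∧ tab[c + 3] + c ≥ 5
Before c := 3*x + 3: tab[x + 3] + 6*x ≥ -9 ∧ tab[3*x + 6] + 3*x ≥ 2
Before c := tab[c] + tab[3] + 5: tab[x + 3] + 6*x ≥ -9 ∧ tab[3*x + 6] + 3*x ≥ 2
Before x := 2*c - tab[c] + 4: tab[-tab[c] + 2*c + 7] + 12*c ≥ 6*tab[c] - 33 ∧ tab[-3*tab[c] + 6*c + 18] + 6*c ≥ 3*tab[c] - 10
Answer: WP = tab[-tab[c] + 2*c + 7] + 12*c ≥ 6*tab[c] - 33 ∧ tab[-3*tab[c] + 6*c + 18] + 6*c ≥ 3*tab[c] - 10


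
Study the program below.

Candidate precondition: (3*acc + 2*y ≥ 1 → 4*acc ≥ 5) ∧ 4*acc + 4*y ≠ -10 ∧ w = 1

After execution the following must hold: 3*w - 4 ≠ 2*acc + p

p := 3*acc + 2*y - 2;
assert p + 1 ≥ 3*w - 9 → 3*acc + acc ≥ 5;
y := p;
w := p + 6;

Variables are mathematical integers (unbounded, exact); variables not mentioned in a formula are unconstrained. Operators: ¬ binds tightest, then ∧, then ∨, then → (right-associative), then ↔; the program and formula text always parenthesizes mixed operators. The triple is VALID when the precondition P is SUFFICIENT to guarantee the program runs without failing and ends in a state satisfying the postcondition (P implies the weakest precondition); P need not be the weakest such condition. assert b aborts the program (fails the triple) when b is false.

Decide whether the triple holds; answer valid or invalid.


Working backward. After the program, the postcondition 3*w - 4 ≠ 2*acc + p must hold; in canonical form it is 3*w ≠ 2*acc + p + 4.
Before w := p + 6: 2*p ≠ 2*acc - 14
Before y := p: 2*p ≠ 2*acc - 14
Before assert p + 1 ≥ 3*w - 9 → 3*acc + acc ≥ 5: (p ≥ 3*w - 10 → 4*acc ≥ 5) ∧ 2*p ≠ 2*acc - 14
Before p := 3*acc + 2*y - 2: (3*acc + 2*y ≥ 3*w - 8 → 4*acc ≥ 5) ∧ 4*acc + 4*y ≠ -10
The weakest precondition is (3*acc + 2*y ≥ 3*w - 8 → 4*acc ≥ 5) ∧ 4*acc + 4*y ≠ -10.
Check whether (3*acc + 2*y ≥ 1 → 4*acc ≥ 5) ∧ 4*acc + 4*y ≠ -10 ∧ w = 1 implies it.
Countermodel: at the initial state acc = 0, w = 1, y = 0, the precondition holds but the weakest precondition fails.
Answer: invalid


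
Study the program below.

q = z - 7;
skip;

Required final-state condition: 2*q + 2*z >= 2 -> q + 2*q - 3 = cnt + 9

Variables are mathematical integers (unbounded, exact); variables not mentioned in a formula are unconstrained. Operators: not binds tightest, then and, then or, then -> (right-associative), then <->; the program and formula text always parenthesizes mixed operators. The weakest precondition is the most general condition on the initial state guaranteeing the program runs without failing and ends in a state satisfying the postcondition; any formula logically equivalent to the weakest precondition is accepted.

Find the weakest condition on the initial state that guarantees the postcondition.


Working backward. After the program, the postcondition 2*q + 2*z >= 2 -> q + 2*q - 3 = cnt + 9 must hold; in canonical form it is 2*q + 2*z >= 2 -> 3*q = cnt + 12.
Before skip: 2*q + 2*z >= 2 -> 3*q = cnt + 12
Before q := z - 7: 4*z >= 16 -> 3*z = cnt + 33
Answer: WP = 4*z >= 16 -> 3*z = cnt + 33


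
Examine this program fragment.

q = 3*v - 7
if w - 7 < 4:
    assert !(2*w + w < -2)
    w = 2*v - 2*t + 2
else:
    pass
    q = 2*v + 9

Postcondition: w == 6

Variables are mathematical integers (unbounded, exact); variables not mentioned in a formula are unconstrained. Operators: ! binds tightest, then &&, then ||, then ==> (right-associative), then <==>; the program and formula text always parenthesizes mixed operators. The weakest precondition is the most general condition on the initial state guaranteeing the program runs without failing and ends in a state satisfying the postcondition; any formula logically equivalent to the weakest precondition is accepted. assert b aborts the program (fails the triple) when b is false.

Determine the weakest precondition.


Working backward. After the program, w == 6 must hold.
Then branch requires (!(3*w < -2)) && 2*v == 2*t + 4; else branch requires w == 6.
Before the if: (w < 11 ==> ((!(3*w < -2)) && 2*v == 2*t + 4)) && ((!(w < 11)) ==> w == 6)
Before q := 3*v - 7: (w < 11 ==> ((!(3*w < -2)) && 2*v == 2*t + 4)) && ((!(w < 11)) ==> w == 6)
Answer: WP = (w < 11 ==> ((!(3*w < -2)) && 2*v == 2*t + 4)) && ((!(w < 11)) ==> w == 6)


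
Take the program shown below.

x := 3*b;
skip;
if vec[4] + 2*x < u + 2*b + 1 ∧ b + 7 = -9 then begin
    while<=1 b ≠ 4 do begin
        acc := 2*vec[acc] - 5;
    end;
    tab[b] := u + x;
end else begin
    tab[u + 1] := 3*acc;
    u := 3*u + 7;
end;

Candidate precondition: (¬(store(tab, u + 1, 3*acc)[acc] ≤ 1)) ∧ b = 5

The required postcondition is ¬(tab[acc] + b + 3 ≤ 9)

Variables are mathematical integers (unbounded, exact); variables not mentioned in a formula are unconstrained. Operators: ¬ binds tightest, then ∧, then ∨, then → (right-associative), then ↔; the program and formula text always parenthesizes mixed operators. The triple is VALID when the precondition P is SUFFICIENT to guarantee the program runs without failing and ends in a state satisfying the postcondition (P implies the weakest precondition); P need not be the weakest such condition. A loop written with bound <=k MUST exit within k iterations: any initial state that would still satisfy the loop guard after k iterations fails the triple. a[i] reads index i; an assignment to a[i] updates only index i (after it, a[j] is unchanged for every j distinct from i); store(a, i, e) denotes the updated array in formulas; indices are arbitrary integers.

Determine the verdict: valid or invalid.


Working backward. After the program, the postcondition ¬(tab[acc] + b + 3 ≤ 9) must hold; in canonical form it is ¬(tab[acc] + b ≤ 6).
Then branch requires (b ≠ 4 → ((¬(b ≠ 4)) ∧ (¬(store(tab, b, u + x)[2*vec[acc] - 5] + b ≤ 6)))) ∧ ((¬(b ≠ 4)) → (¬(store(tab, b, u + x)[acc] + b ≤ 6))); else branch requires ¬(store(tab, u + 1, 3*acc)[acc] + b ≤ 6).
Before the if: ((vec[4] + 2*x < 2*b + u + 1 ∧ b = -16) → ((b ≠ 4 → ((¬(b ≠ 4)) ∧ (¬(store(tab, b, u + x)[2*vec[acc] - 5] + b ≤ 6)))) ∧ ((¬(b ≠ 4)) → (¬(store(tab, b, u + x)[acc] + b ≤ 6))))) ∧ ((¬(vec[4] + 2*x < 2*b + u + 1 ∧ b = -16)) → (¬(store(tab, u + 1, 3*acc)[acc] + b ≤ 6)))
Before skip: ((vec[4] + 2*x < 2*b + u + 1 ∧ b = -16) → ((b ≠ 4 → ((¬(b ≠ 4)) ∧ (¬(store(tab, b, u + x)[2*vec[acc] - 5] + b ≤ 6)))) ∧ ((¬(b ≠ 4)) → (¬(store(tab, b, u + x)[acc] + b ≤ 6))))) ∧ ((¬(vec[4] + 2*x < 2*b + u + 1 ∧ b = -16)) → (¬(store(tab, u + 1, 3*acc)[acc] + b ≤ 6)))
Before x := 3*b: ((vec[4] + 4*b < u + 1 ∧ b = -16) → ((b ≠ 4 → ((¬(b ≠ 4)) ∧ (¬(store(tab, b, 3*b + u)[2*vec[acc] - 5] + b ≤ 6)))) ∧ ((¬(b ≠ 4)) → (¬(store(tab, b, 3*b + u)[acc] + b ≤ 6))))) ∧ ((¬(vec[4] + 4*b < u + 1 ∧ b = -16)) → (¬(store(tab, u + 1, 3*acc)[acc] + b ≤ 6)))
The weakest precondition is ((vec[4] + 4*b < u + 1 ∧ b = -16) → ((b ≠ 4 → ((¬(b ≠ 4)) ∧ (¬(store(tab, b, 3*b + u)[2*vec[acc] - 5] + b ≤ 6)))) ∧ ((¬(b ≠ 4)) → (¬(store(tab, b, 3*b + u)[acc] + b ≤ 6))))) ∧ ((¬(vec[4] + 4*b < u + 1 ∧ b = -16)) → (¬(store(tab, u + 1, 3*acc)[acc] + b ≤ 6))).
Check whether (¬(store(tab, u + 1, 3*acc)[acc] ≤ 1)) ∧ b = 5 implies it.
Every state satisfying the precondition satisfies the weakest precondition: the implication holds.
Answer: valid


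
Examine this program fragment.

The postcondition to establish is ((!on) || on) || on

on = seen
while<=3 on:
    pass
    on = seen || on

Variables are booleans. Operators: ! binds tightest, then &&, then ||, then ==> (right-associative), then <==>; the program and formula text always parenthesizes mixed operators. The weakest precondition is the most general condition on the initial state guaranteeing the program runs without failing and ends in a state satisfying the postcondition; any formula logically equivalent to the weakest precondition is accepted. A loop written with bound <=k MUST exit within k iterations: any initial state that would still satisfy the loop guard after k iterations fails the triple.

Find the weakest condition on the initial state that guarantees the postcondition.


Working backward. After the program, the postcondition ((!on) || on) || on must hold; in canonical form it is true.
Before the loop (bound <=3), unroll the exhaustion recursion (WP_0 = exit-now case; WP_j = one more guarded iteration, up to j = 3):
  WP_0: !on
  WP_1: on ==> (!(seen || on))
  WP_2: on ==> ((seen || on) ==> (!(seen || on)))
  WP_3: on ==> ((seen || on) ==> ((seen || on) ==> (!(seen || on))))
So before the loop: on ==> ((seen || on) ==> ((seen || on) ==> (!(seen || on))))
Before on := seen: seen ==> (seen ==> (seen ==> (!seen)))
Answer: WP = seen ==> (seen ==> (seen ==> (!seen)))


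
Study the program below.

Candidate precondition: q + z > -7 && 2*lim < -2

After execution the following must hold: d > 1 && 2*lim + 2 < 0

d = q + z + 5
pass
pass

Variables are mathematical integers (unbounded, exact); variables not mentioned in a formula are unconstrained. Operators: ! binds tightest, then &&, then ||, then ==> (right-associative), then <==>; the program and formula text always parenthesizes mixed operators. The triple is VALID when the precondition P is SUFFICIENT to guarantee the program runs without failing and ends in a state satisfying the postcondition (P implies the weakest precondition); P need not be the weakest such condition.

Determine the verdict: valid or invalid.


Working backward. After the program, the postcondition d > 1 && 2*lim + 2 < 0 must hold; in canonical form it is d > 1 && 2*lim < -2.
Before skip: d > 1 && 2*lim < -2
Before skip: d > 1 && 2*lim < -2
Before d := q + z + 5: q + z > -4 && 2*lim < -2
The weakest precondition is q + z > -4 && 2*lim < -2.
Check whether q + z > -7 && 2*lim < -2 implies it.
Countermodel: at the initial state lim = -2, q = -6, z = 0, the precondition holds but the weakest precondition fails.
Answer: invalid


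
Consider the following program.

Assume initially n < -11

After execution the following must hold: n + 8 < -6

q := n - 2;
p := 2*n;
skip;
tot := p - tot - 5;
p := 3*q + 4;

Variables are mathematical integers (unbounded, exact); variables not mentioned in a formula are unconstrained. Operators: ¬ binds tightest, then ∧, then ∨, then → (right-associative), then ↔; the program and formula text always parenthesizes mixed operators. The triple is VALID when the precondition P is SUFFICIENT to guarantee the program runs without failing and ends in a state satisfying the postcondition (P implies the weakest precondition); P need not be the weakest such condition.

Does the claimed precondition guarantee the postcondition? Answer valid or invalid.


Working backward. After the program, the postcondition n + 8 < -6 must hold; in canonical form it is n < -14.
Before p := 3*q + 4: n < -14
Before tot := p - tot - 5: n < -14
Before skip: n < -14
Before p := 2*n: n < -14
Before q := n - 2: n < -14
The weakest precondition is n < -14.
Check whether n < -11 implies it.
Countermodel: at the initial state n = -14, the precondition holds but the weakest precondition fails.
Answer: invalid


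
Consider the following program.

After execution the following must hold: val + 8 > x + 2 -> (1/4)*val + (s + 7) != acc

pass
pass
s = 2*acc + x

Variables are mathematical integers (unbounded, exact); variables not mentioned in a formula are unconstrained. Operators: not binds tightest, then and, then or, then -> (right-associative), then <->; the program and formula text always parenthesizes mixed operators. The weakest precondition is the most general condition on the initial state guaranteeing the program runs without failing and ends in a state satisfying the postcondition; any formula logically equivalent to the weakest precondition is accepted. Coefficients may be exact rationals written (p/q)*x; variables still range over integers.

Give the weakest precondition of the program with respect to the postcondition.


Working backward. After the program, the postcondition val + 8 > x + 2 -> (1/4)*val + (s + 7) != acc must hold; in canonical form it is val > x - 6 -> s + (1/4)*val != acc - 7.
Before s := 2*acc + x: val > x - 6 -> acc + (1/4)*val + x != -7
Before skip: val > x - 6 -> acc + (1/4)*val + x != -7
Before skip: val > x - 6 -> acc + (1/4)*val + x != -7
Answer: WP = val > x - 6 -> acc + (1/4)*val + x != -7


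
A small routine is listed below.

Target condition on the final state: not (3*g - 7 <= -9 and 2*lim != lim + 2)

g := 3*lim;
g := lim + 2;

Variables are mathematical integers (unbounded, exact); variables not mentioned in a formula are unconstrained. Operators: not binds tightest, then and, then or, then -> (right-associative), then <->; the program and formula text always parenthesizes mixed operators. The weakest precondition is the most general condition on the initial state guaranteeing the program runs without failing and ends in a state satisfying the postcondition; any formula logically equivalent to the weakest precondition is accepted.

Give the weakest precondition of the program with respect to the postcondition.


Working backward. After the program, the postcondition not (3*g - 7 <= -9 and 2*lim != lim + 2) must hold; in canonical form it is not (3*g <= -2 and lim != 2).
Before g := lim + 2: not (3*lim <= -8 and lim != 2)
Before g := 3*lim: not (3*lim <= -8 and lim != 2)
Answer: WP = not (3*lim <= -8 and lim != 2)


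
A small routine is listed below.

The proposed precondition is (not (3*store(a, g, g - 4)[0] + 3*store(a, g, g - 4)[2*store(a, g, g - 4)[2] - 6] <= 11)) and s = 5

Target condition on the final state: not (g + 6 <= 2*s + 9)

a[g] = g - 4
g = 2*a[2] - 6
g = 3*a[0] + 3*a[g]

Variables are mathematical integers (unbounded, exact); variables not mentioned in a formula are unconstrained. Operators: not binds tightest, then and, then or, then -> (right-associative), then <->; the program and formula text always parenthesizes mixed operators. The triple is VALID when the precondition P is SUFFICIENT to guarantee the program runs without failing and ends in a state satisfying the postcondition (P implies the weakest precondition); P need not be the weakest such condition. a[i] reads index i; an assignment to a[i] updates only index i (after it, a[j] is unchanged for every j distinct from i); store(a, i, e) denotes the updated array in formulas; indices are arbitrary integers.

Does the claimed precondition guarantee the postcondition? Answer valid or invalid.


Working backward. After the program, the postcondition not (g + 6 <= 2*s + 9) must hold; in canonical form it is not (g <= 2*s + 3).
Before g := 3*a[0] + 3*a[g]: not (3*a[0] + 3*a[g] <= 2*s + 3)
Before g := 2*a[2] - 6: not (3*a[0] + 3*a[2*a[2] - 6] <= 2*s + 3)
Before a[g] := g - 4: not (3*store(a, g, g - 4)[0] + 3*store(a, g, g - 4)[2*store(a, g, g - 4)[2] - 6] <= 2*s + 3)
The weakest precondition is not (3*store(a, g, g - 4)[0] + 3*store(a, g, g - 4)[2*store(a, g, g - 4)[2] - 6] <= 2*s + 3).
Check whether (not (3*store(a, g, g - 4)[0] + 3*store(a, g, g - 4)[2*store(a, g, g - 4)[2] - 6] <= 11)) and s = 5 implies it.
Countermodel: at the initial state a = {[-13039] = 3, [-13038] = 30152, [0] = -30148, [2] = -6516, elsewhere 3}, g = -13039, s = 5, the precondition holds but the weakest precondition fails.
Answer: invalid


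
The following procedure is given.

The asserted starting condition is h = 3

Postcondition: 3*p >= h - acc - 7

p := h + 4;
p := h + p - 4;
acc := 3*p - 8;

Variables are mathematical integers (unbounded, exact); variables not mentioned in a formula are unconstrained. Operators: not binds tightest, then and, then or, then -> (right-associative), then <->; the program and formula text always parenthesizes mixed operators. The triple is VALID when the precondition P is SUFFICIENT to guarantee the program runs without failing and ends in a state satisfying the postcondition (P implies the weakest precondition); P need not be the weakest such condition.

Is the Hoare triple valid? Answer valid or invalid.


Working backward. After the program, the postcondition 3*p >= h - acc - 7 must hold; in canonical form it is acc + 3*p >= h - 7.
Before acc := 3*p - 8: 6*p >= h + 1
Before p := h + p - 4: 5*h + 6*p >= 25
Before p := h + 4: 11*h >= 1
The weakest precondition is 11*h >= 1.
Check whether h = 3 implies it.
Every state satisfying the precondition satisfies the weakest precondition: the implication holds.
Answer: valid


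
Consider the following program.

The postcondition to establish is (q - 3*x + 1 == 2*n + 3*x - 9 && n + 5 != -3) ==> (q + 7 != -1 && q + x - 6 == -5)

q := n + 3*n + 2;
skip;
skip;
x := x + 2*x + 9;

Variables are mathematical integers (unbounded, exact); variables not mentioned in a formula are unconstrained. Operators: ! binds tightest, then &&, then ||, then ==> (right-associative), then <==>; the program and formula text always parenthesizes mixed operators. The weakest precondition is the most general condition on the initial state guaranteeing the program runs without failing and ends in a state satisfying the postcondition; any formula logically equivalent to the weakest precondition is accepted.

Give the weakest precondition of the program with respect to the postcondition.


Working backward. After the program, the postcondition (q - 3*x + 1 == 2*n + 3*x - 9 && n + 5 != -3) ==> (q + 7 != -1 && q + x - 6 == -5) must hold; in canonical form it is (q == 2*n + 6*x - 10 && n != -8) ==> (q != -8 && q + x == 1).
Before x := x + 2*x + 9: (q == 2*n + 18*x + 44 && n != -8) ==> (q != -8 && q + 3*x == -8)
Before skip: (q == 2*n + 18*x + 44 && n != -8) ==> (q != -8 && q + 3*x == -8)
Before skip: (q == 2*n + 18*x + 44 && n != -8) ==> (q != -8 && q + 3*x == -8)
Before q := n + 3*n + 2: (2*n == 18*x + 42 && n != -8) ==> (4*n != -10 && 4*n + 3*x == -10)
Answer: WP = (2*n == 18*x + 42 && n != -8) ==> (4*n != -10 && 4*n + 3*x == -10)


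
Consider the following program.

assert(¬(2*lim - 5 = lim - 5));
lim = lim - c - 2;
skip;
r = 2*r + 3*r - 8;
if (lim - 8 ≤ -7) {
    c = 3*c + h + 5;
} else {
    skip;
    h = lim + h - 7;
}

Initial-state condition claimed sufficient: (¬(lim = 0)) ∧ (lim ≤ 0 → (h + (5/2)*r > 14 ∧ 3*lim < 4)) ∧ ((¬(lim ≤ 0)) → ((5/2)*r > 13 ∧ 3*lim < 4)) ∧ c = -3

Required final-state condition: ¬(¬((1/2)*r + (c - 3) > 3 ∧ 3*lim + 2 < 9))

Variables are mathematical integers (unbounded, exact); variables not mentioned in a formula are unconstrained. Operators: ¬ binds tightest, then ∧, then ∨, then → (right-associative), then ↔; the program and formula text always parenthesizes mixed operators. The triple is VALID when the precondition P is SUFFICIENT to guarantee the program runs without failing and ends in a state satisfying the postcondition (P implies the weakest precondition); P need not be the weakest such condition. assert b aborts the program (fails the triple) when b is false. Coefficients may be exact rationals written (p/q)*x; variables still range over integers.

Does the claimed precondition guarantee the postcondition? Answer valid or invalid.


Working backward. After the program, the postcondition ¬(¬((1/2)*r + (c - 3) > 3 ∧ 3*lim + 2 < 9)) must hold; in canonical form it is c + (1/2)*r > 6 ∧ 3*lim < 7.
Then branch requires 3*c + h + (1/2)*r > 1 ∧ 3*lim < 7; else branch requires c + (1/2)*r > 6 ∧ 3*lim < 7.
Before the if: (lim ≤ 1 → (3*c + h + (1/2)*r > 1 ∧ 3*lim < 7)) ∧ ((¬(lim ≤ 1)) → (c + (1/2)*r > 6 ∧ 3*lim < 7))
Before r := 2*r + 3*r - 8: (lim ≤ 1 → (3*c + h + (5/2)*r > 5 ∧ 3*lim < 7)) ∧ ((¬(lim ≤ 1)) → (c + (5/2)*r > 10 ∧ 3*lim < 7))
Before skip: (lim ≤ 1 → (3*c + h + (5/2)*r > 5 ∧ 3*lim < 7)) ∧ ((¬(lim ≤ 1)) → (c + (5/2)*r > 10 ∧ 3*lim < 7))
Before lim := lim - c - 2: (lim ≤ c + 3 → (3*c + h + (5/2)*r > 5 ∧ 3*lim < 3*c + 13)) ∧ ((¬(lim ≤ c + 3)) → (c + (5/2)*r > 10 ∧ 3*lim < 3*c + 13))
Before assert ¬(2*lim - 5 = lim - 5): (¬(lim = 0)) ∧ (lim ≤ c + 3 → (3*c + h + (5/2)*r > 5 ∧ 3*lim < 3*c + 13)) ∧ ((¬(lim ≤ c + 3)) → (c + (5/2)*r > 10 ∧ 3*lim < 3*c + 13))
The weakest precondition is (¬(lim = 0)) ∧ (lim ≤ c + 3 → (3*c + h + (5/2)*r > 5 ∧ 3*lim < 3*c + 13)) ∧ ((¬(lim ≤ c + 3)) → (c + (5/2)*r > 10 ∧ 3*lim < 3*c + 13)).
Check whether (¬(lim = 0)) ∧ (lim ≤ 0 → (h + (5/2)*r > 14 ∧ 3*lim < 4)) ∧ ((¬(lim ≤ 0)) → ((5/2)*r > 13 ∧ 3*lim < 4)) ∧ c = -3 implies it.
Every state satisfying the precondition satisfies the weakest precondition: the implication holds.
Answer: valid


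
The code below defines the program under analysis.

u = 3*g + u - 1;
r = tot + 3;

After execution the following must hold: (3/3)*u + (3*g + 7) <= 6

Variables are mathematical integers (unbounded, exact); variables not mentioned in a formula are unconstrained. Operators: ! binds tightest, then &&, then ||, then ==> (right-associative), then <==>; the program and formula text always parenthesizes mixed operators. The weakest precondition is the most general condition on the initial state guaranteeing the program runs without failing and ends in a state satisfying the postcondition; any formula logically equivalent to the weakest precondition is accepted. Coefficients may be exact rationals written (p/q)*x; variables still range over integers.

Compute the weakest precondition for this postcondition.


Working backward. After the program, the postcondition (3/3)*u + (3*g + 7) <= 6 must hold; in canonical form it is 3*g + u <= -1.
Before r := tot + 3: 3*g + u <= -1
Before u := 3*g + u - 1: 6*g + u <= 0
Answer: WP = 6*g + u <= 0


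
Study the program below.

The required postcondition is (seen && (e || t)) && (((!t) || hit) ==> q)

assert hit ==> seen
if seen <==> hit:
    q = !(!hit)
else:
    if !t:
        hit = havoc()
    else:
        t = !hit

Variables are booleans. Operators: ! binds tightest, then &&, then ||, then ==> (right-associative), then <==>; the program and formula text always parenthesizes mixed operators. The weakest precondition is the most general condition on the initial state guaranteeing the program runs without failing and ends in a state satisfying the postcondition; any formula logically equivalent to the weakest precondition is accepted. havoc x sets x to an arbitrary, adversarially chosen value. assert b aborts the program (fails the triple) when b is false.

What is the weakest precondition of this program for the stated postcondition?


Working backward. After the program, the postcondition (seen && (e || t)) && (((!t) || hit) ==> q) must hold; in canonical form it is seen && (e || t) && (((!t) || hit) ==> q).
Then branch requires seen && (e || t) && (((!t) || hit) ==> hit); else branch requires ((!t) ==> (seen && (e || t) && q && ((!t) ==> q))) && (t ==> (seen && (e || (!hit)) && (hit ==> q))).
Before the if: ((seen <==> hit) ==> (seen && (e || t) && (((!t) || hit) ==> hit))) && ((!(seen <==> hit)) ==> (((!t) ==> (seen && (e || t) && q && ((!t) ==> q))) && (t ==> (seen && (e || (!hit)) && (hit ==> q)))))
Before assert hit ==> seen: (hit ==> seen) && ((seen <==> hit) ==> (seen && (e || t) && (((!t) || hit) ==> hit))) && ((!(seen <==> hit)) ==> (((!t) ==> (seen && (e || t) && q && ((!t) ==> q))) && (t ==> (seen && (e || (!hit)) && (hit ==> q)))))
Answer: WP = (hit ==> seen) && ((seen <==> hit) ==> (seen && (e || t) && (((!t) || hit) ==> hit))) && ((!(seen <==> hit)) ==> (((!t) ==> (seen && (e || t) && q && ((!t) ==> q))) && (t ==> (seen && (e || (!hit)) && (hit ==> q)))))


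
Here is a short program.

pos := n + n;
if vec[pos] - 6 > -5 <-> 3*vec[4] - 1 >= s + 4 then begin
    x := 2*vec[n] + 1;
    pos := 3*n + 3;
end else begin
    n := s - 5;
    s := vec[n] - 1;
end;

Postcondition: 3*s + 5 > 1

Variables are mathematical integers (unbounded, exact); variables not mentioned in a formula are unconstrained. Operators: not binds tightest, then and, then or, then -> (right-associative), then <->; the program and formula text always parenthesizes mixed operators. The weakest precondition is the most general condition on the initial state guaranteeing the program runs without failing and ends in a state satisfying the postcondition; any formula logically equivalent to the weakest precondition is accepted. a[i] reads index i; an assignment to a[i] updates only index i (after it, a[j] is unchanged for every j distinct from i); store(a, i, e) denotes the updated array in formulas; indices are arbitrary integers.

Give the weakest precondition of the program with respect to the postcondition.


Working backward. After the program, the postcondition 3*s + 5 > 1 must hold; in canonical form it is 3*s > -4.
Then branch requires 3*s > -4; else branch requires 3*vec[s - 5] > -1.
Before the if: ((vec[pos] > 1 <-> 3*vec[4] >= s + 5) -> 3*s > -4) and ((not (vec[pos] > 1 <-> 3*vec[4] >= s + 5)) -> 3*vec[s - 5] > -1)
Before pos := n + n: ((vec[2*n] > 1 <-> 3*vec[4] >= s + 5) -> 3*s > -4) and ((not (vec[2*n] > 1 <-> 3*vec[4] >= s + 5)) -> 3*vec[s - 5] > -1)
Answer: WP = ((vec[2*n] > 1 <-> 3*vec[4] >= s + 5) -> 3*s > -4) and ((not (vec[2*n] > 1 <-> 3*vec[4] >= s + 5)) -> 3*vec[s - 5] > -1)


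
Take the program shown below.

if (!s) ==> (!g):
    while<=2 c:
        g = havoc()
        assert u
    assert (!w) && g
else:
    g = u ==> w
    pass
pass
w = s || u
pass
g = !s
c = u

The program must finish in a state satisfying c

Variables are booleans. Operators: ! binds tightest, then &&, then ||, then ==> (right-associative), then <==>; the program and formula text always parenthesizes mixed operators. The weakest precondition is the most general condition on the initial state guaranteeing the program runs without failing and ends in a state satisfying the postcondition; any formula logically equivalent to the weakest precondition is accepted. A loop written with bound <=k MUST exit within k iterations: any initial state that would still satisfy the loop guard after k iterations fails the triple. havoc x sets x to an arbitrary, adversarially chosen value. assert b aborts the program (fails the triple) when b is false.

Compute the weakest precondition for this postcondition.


Working backward. After the program, c must hold.
Before c := u: u
Before g := !s: u
Before skip: u
Before w := s || u: u
Before skip: u
Then branch requires (!c) && ((!c) ==> ((!w) && g && u)); else branch requires u.
Before the if: (((!s) ==> (!g)) ==> ((!c) && ((!c) ==> ((!w) && g && u)))) && ((!((!s) ==> (!g))) ==> u)
Answer: WP = (((!s) ==> (!g)) ==> ((!c) && ((!c) ==> ((!w) && g && u)))) && ((!((!s) ==> (!g))) ==> u)


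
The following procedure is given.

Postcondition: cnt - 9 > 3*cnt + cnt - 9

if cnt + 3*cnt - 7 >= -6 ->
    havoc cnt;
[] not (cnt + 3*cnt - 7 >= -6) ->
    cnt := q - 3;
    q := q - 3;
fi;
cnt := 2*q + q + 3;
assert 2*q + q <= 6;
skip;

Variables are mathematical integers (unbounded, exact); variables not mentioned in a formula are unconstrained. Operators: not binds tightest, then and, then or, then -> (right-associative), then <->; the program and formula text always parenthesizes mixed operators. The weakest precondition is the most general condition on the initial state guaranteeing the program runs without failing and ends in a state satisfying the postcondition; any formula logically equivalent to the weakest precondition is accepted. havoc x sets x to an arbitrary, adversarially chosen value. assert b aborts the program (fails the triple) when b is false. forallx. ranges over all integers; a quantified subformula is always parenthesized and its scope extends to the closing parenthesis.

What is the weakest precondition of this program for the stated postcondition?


Working backward. After the program, the postcondition cnt - 9 > 3*cnt + cnt - 9 must hold; in canonical form it is 3*cnt < 0.
Before skip: 3*cnt < 0
Before assert 2*q + q <= 6: 3*q <= 6 and 3*cnt < 0
Before cnt := 2*q + q + 3: 3*q <= 6 and 9*q < -9
Then branch requires 3*q <= 6 and 9*q < -9; else branch requires 3*q <= 15 and 9*q < 18.
Before the if: (4*cnt >= 1 -> (3*q <= 6 and 9*q < -9)) and ((not (4*cnt >= 1)) -> (3*q <= 15 and 9*q < 18))
Answer: WP = (4*cnt >= 1 -> (3*q <= 6 and 9*q < -9)) and ((not (4*cnt >= 1)) -> (3*q <= 15 and 9*q < 18))


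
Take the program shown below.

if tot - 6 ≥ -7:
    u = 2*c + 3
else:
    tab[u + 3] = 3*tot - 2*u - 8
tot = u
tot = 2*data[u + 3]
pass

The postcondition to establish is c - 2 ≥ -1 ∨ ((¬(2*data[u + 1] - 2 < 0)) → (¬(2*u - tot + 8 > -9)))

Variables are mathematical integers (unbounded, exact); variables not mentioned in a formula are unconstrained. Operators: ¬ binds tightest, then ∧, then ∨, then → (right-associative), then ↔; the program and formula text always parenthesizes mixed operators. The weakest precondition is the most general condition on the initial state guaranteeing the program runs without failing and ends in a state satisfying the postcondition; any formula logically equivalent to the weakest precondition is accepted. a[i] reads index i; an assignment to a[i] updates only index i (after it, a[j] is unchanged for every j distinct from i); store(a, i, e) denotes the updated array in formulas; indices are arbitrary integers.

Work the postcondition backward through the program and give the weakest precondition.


Working backward. After the program, the postcondition c - 2 ≥ -1 ∨ ((¬(2*data[u + 1] - 2 < 0)) → (¬(2*u - tot + 8 > -9))) must hold; in canonical form it is c ≥ 1 ∨ ((¬(2*data[u + 1] < 2)) → (¬(2*u > tot - 17))).
Before skip: c ≥ 1 ∨ ((¬(2*data[u + 1] < 2)) → (¬(2*u > tot - 17)))
Before tot := 2*data[u + 3]: c ≥ 1 ∨ ((¬(2*data[u + 1] < 2)) → (¬(2*u > 2*data[u + 3] - 17)))
Before tot := u: c ≥ 1 ∨ ((¬(2*data[u + 1] < 2)) → (¬(2*u > 2*data[u + 3] - 17)))
Then branch requires c ≥ 1 ∨ ((¬(2*data[2*c + 4] < 2)) → (¬(4*c > 2*data[2*c + 6] - 23))); else branch requires c ≥ 1 ∨ ((¬(2*data[u + 1] < 2)) → (¬(2*u > 2*data[u + 3] - 17))).
Before the if: (tot ≥ -1 → (c ≥ 1 ∨ ((¬(2*data[2*c + 4] < 2)) → (¬(4*c > 2*data[2*c + 6] - 23))))) ∧ ((¬(tot ≥ -1)) → (c ≥ 1 ∨ ((¬(2*data[u + 1] < 2)) → (¬(2*u > 2*data[u + 3] - 17)))))
Answer: WP = (tot ≥ -1 → (c ≥ 1 ∨ ((¬(2*data[2*c + 4] < 2)) → (¬(4*c > 2*data[2*c + 6] - 23))))) ∧ ((¬(tot ≥ -1)) → (c ≥ 1 ∨ ((¬(2*data[u + 1] < 2)) → (¬(2*u > 2*data[u + 3] - 17)))))


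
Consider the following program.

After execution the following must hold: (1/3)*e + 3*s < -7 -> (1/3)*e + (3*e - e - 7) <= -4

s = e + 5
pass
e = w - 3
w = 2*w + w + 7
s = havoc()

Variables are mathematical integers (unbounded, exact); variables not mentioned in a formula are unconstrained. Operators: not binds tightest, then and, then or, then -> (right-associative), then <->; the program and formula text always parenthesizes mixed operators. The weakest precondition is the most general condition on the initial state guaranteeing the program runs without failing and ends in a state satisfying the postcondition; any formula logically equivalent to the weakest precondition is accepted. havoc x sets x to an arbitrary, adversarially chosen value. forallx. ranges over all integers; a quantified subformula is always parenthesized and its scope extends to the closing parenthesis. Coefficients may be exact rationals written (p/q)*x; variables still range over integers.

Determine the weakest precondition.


Working backward. After the program, the postcondition (1/3)*e + 3*s < -7 -> (1/3)*e + (3*e - e - 7) <= -4 must hold; in canonical form it is (1/3)*e + 3*s < -7 -> (7/3)*e <= 3.
Before havoc s: forall s_1. ((1/3)*e + 3*s_1 < -7 -> (7/3)*e <= 3)
Before w := 2*w + w + 7: forall s_1. ((1/3)*e + 3*s_1 < -7 -> (7/3)*e <= 3)
Before e := w - 3: forall s_1. (3*s_1 + (1/3)*w < -6 -> (7/3)*w <= 10)
Before skip: forall s_1. (3*s_1 + (1/3)*w < -6 -> (7/3)*w <= 10)
Before s := e + 5: forall s_1. (3*s_1 + (1/3)*w < -6 -> (7/3)*w <= 10)
Answer: WP = forall s_1. (3*s_1 + (1/3)*w < -6 -> (7/3)*w <= 10)


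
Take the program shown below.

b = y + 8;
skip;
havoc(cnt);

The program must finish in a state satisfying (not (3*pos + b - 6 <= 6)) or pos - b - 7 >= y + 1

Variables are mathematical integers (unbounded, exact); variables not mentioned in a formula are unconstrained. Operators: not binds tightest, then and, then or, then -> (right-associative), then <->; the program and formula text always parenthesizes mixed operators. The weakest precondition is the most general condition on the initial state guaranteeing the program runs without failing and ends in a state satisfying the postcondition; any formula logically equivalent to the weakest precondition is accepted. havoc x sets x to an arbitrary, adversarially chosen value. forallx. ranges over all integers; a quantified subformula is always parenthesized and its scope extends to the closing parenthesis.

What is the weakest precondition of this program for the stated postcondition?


Working backward. After the program, the postcondition (not (3*pos + b - 6 <= 6)) or pos - b - 7 >= y + 1 must hold; in canonical form it is (not (b + 3*pos <= 12)) or pos >= b + y + 8.
Before havoc cnt: (not (b + 3*pos <= 12)) or pos >= b + y + 8
Before skip: (not (b + 3*pos <= 12)) or pos >= b + y + 8
Before b := y + 8: (not (3*pos + y <= 4)) or pos >= 2*y + 16
Answer: WP = (not (3*pos + y <= 4)) or pos >= 2*y + 16


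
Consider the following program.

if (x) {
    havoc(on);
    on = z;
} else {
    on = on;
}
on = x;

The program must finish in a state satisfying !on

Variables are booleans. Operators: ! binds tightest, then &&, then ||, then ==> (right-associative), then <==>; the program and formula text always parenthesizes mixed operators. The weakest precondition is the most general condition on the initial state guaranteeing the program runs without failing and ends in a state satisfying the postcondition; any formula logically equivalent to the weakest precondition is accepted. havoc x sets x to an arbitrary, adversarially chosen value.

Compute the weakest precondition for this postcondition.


Working backward. After the program, !on must hold.
Before on := x: !x
Then branch requires !x; else branch requires !x.
Before the if: x ==> (!x)
Answer: WP = x ==> (!x)


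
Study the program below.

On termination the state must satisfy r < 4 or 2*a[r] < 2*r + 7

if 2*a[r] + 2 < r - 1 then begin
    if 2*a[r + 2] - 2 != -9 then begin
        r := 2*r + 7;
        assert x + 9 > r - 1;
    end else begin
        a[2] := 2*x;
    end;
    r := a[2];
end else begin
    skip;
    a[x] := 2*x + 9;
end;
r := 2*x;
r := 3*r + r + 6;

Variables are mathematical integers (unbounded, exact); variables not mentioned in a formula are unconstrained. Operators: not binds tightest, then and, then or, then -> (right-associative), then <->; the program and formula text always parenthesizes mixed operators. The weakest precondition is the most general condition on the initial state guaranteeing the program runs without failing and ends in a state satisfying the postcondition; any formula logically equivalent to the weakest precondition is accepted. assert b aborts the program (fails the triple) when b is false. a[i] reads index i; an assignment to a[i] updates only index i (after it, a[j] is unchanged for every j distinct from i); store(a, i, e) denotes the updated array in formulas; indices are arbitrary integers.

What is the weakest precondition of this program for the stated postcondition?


Working backward. After the program, r < 4 or 2*a[r] < 2*r + 7 must hold.
Before r := 3*r + r + 6: 4*r < -2 or 2*a[4*r + 6] < 8*r + 19
Before r := 2*x: 8*x < -2 or 2*a[8*x + 6] < 16*x + 19
Then branch requires (2*a[r + 2] != -7 -> (x > 2*r - 3 and (8*x < -2 or 2*a[8*x + 6] < 16*x + 19))) and ((not (2*a[r + 2] != -7)) -> (8*x < -2 or 2*store(a, 2, 2*x)[8*x + 6] < 16*x + 19)); else branch requires 8*x < -2 or 2*store(a, x, 2*x + 9)[8*x + 6] < 16*x + 19.
Before the if: (2*a[r] < r - 3 -> ((2*a[r + 2] != -7 -> (x > 2*r - 3 and (8*x < -2 or 2*a[8*x + 6] < 16*x + 19))) and ((not (2*a[r + 2] != -7)) -> (8*x < -2 or 2*store(a, 2, 2*x)[8*x + 6] < 16*x + 19)))) and ((not (2*a[r] < r - 3)) -> (8*x < -2 or 2*store(a, x, 2*x + 9)[8*x + 6] < 16*x + 19))
Answer: WP = (2*a[r] < r - 3 -> ((2*a[r + 2] != -7 -> (x > 2*r - 3 and (8*x < -2 or 2*a[8*x + 6] < 16*x + 19))) and ((not (2*a[r + 2] != -7)) -> (8*x < -2 or 2*store(a, 2, 2*x)[8*x + 6] < 16*x + 19)))) and ((not (2*a[r] < r - 3)) -> (8*x < -2 or 2*store(a, x, 2*x + 9)[8*x + 6] < 16*x + 19))
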